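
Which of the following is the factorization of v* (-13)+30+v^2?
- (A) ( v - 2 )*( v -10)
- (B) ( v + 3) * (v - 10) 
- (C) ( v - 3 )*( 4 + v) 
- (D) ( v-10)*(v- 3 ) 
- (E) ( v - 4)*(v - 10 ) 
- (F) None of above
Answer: D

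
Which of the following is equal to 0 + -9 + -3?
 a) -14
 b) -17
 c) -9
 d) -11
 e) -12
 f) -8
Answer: e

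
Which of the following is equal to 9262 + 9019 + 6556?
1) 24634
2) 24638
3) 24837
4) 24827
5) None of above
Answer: 3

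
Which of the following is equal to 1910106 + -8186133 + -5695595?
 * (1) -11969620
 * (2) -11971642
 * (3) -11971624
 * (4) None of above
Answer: 4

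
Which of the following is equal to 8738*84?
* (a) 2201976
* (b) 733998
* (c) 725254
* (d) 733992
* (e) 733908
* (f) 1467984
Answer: d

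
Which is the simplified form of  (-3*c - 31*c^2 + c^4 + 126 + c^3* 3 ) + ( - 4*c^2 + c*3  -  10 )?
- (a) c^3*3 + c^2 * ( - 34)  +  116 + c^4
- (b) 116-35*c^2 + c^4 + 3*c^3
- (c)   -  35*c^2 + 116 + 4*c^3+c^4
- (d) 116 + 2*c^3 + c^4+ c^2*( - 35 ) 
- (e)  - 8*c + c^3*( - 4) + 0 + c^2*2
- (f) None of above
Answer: b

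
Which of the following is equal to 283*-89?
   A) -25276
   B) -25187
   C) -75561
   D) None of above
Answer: B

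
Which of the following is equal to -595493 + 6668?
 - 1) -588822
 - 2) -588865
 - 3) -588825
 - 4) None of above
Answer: 3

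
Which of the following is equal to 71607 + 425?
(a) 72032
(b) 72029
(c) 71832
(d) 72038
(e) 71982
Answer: a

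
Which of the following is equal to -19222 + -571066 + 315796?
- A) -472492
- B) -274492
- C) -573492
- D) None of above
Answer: B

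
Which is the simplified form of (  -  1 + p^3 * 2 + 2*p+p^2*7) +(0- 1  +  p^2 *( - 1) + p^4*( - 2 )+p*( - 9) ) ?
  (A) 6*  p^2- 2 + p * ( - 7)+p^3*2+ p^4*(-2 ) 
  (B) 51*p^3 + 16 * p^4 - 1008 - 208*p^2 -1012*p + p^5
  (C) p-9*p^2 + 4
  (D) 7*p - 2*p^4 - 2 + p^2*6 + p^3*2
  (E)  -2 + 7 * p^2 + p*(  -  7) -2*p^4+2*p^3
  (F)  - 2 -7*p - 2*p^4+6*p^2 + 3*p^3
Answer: A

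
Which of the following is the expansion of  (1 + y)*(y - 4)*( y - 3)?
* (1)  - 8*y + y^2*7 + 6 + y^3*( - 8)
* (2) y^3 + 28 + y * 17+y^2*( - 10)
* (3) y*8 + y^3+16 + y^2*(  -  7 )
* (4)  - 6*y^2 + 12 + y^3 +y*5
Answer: 4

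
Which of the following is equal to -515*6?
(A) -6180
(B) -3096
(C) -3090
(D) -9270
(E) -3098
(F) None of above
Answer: C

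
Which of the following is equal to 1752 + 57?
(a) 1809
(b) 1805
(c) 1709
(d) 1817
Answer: a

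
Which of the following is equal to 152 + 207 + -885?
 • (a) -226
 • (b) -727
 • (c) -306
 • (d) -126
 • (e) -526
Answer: e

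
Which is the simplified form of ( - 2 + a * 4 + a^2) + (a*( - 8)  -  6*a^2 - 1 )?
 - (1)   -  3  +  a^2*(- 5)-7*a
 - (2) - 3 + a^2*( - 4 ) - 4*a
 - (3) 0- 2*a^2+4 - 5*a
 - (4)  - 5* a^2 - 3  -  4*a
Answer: 4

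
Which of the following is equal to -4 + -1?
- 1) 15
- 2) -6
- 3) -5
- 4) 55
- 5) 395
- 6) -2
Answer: 3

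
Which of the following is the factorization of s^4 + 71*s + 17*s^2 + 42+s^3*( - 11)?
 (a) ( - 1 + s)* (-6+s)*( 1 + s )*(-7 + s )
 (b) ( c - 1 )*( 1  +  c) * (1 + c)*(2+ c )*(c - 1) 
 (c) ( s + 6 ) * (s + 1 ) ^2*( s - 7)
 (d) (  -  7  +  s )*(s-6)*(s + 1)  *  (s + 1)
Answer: d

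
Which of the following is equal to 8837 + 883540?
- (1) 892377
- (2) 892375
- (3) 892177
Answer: 1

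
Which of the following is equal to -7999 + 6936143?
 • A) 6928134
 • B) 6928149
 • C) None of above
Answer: C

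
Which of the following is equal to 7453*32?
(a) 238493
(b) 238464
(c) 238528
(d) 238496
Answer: d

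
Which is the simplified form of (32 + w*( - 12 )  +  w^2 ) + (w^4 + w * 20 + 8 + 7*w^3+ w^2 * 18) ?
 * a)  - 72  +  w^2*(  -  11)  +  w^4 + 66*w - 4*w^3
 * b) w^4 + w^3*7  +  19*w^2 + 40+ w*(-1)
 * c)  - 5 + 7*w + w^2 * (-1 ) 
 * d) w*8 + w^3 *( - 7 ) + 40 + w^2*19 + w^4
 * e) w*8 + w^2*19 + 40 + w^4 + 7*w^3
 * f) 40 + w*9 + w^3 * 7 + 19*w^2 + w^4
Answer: e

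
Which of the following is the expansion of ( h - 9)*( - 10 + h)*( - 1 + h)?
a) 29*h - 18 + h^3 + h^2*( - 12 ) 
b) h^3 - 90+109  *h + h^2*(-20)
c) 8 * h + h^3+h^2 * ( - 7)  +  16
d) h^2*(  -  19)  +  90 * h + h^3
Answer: b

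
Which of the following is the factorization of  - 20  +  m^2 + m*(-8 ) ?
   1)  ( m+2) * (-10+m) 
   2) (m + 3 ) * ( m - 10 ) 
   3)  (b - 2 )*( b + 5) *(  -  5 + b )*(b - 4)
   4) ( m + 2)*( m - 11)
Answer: 1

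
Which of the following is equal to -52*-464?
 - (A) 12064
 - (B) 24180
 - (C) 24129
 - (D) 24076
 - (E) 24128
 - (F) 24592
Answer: E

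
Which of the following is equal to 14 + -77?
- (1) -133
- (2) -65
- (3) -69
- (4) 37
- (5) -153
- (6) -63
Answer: 6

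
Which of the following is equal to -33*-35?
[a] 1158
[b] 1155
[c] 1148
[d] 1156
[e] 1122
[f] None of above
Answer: b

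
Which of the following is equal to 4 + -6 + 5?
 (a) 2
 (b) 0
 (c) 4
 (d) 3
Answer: d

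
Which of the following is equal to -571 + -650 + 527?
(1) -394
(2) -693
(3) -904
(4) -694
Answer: 4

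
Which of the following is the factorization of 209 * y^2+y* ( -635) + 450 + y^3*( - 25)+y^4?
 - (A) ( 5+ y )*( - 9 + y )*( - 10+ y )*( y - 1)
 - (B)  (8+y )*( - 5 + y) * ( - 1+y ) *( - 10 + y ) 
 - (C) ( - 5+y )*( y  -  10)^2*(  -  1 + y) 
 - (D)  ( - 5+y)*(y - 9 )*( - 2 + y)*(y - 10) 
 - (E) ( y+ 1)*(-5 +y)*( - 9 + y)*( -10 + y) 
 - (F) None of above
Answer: F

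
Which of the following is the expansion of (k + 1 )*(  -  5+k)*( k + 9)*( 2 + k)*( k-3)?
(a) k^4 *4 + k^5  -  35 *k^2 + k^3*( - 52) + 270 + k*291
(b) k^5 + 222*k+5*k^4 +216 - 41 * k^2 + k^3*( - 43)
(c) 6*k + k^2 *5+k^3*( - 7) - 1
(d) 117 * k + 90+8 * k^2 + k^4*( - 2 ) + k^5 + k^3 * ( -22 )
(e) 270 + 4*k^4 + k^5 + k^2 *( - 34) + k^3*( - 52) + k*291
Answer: e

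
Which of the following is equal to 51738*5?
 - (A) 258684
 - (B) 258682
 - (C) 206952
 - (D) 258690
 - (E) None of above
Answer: D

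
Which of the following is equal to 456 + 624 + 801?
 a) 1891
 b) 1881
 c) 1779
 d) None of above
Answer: b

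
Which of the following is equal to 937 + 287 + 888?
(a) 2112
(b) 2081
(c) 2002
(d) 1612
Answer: a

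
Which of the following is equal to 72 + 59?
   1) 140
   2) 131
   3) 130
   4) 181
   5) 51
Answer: 2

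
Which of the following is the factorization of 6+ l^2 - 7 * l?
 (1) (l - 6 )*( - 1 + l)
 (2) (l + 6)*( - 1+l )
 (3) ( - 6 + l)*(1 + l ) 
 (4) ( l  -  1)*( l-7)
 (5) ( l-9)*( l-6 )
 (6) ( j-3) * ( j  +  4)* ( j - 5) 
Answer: 1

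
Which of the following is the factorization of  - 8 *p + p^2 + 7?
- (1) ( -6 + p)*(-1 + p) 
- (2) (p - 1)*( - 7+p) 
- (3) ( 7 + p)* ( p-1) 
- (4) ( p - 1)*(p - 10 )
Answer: 2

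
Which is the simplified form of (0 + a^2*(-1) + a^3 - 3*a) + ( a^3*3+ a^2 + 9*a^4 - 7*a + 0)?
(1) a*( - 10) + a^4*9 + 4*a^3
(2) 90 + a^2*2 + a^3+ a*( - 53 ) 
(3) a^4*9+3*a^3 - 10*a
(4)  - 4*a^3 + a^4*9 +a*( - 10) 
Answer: 1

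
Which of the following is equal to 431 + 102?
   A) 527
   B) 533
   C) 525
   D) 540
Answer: B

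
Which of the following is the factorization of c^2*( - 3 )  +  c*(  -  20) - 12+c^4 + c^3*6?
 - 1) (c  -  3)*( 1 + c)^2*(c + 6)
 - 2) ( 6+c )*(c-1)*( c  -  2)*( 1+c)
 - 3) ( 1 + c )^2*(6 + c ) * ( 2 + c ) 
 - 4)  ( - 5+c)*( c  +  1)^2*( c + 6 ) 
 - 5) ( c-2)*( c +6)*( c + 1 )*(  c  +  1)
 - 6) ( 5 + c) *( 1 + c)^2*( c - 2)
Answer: 5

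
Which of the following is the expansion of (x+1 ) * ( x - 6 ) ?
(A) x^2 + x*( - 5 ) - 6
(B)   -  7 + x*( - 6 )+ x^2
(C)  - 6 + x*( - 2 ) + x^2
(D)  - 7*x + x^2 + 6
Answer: A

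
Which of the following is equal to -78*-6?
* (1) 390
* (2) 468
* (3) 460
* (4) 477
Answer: 2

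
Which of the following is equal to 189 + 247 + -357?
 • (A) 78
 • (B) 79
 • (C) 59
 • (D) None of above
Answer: B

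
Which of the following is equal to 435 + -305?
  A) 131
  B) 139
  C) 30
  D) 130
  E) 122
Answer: D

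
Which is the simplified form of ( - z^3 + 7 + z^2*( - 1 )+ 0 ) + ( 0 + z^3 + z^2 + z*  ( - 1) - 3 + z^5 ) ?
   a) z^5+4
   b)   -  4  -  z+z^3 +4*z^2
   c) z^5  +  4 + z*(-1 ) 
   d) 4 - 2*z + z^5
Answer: c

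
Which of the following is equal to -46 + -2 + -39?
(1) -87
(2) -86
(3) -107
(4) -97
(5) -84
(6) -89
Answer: 1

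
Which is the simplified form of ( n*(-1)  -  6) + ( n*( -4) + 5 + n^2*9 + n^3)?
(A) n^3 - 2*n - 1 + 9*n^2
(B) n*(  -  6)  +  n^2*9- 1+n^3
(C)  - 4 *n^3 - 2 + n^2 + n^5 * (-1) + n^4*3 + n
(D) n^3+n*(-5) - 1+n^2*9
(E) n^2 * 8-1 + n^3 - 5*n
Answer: D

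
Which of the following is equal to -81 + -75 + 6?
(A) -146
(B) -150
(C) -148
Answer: B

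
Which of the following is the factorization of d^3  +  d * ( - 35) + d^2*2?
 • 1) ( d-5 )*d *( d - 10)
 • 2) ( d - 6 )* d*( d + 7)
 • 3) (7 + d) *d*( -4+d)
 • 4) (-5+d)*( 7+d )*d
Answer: 4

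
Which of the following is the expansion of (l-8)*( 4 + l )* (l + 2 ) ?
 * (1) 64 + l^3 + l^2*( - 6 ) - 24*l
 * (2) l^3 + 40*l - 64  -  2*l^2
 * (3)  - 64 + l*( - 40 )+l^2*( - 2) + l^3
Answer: 3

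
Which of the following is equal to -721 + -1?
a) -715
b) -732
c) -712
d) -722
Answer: d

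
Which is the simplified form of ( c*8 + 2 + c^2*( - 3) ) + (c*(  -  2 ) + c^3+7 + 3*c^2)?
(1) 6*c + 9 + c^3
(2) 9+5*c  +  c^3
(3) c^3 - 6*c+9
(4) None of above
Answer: 1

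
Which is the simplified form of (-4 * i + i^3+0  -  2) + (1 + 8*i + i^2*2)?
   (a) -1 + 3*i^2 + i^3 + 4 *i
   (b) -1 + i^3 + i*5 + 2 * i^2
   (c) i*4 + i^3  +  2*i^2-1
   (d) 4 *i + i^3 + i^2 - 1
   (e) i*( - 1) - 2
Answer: c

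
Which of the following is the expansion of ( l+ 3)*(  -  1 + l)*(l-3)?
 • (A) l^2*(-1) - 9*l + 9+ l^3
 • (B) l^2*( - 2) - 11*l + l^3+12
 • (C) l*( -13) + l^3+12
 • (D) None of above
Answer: A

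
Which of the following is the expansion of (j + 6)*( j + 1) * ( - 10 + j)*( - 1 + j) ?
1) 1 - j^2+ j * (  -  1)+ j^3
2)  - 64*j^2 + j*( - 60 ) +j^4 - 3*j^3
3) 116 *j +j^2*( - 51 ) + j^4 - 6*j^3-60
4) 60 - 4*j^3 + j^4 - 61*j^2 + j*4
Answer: 4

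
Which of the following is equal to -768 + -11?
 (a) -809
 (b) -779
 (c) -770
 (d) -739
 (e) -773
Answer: b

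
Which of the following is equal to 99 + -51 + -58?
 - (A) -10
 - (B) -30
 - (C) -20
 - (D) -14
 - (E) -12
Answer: A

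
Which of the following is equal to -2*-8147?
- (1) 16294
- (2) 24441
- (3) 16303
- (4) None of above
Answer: 1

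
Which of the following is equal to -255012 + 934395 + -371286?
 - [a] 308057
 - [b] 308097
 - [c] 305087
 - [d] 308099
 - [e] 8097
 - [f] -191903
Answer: b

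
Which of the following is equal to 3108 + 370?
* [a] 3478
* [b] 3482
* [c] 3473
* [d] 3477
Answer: a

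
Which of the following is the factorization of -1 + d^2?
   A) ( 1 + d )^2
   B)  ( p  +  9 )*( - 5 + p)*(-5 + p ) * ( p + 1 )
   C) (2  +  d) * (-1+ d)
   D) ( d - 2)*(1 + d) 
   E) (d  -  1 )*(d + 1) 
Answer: E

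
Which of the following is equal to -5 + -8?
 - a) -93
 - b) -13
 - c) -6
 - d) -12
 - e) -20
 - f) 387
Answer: b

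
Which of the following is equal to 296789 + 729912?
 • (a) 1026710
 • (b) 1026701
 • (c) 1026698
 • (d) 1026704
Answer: b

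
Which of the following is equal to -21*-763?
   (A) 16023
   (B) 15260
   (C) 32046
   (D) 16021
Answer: A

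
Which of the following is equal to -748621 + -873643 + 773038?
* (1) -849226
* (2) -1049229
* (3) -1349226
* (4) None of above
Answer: 1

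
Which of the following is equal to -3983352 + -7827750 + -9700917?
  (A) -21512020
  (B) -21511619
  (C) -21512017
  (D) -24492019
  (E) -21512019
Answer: E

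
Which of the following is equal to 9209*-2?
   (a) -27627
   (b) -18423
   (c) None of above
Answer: c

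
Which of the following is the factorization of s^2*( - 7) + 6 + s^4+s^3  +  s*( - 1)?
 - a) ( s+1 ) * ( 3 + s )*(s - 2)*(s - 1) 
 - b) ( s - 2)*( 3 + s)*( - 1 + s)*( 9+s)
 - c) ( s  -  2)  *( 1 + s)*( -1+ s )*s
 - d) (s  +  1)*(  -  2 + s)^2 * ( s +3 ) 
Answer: a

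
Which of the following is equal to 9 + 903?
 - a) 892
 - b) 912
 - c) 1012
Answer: b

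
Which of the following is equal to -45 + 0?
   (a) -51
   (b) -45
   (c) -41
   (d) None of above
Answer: b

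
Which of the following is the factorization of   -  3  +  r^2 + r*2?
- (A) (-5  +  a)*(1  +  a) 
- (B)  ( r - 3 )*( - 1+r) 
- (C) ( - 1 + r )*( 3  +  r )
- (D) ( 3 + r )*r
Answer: C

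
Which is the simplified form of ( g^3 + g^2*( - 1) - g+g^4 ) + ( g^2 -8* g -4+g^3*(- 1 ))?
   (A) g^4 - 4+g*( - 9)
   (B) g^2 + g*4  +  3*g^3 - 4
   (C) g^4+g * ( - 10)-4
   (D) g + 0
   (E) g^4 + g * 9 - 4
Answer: A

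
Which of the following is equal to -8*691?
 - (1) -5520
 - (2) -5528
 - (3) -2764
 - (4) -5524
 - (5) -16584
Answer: 2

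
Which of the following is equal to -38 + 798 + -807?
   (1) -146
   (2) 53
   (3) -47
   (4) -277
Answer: 3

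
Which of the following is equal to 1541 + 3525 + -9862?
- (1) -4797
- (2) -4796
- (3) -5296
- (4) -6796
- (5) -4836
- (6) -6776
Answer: 2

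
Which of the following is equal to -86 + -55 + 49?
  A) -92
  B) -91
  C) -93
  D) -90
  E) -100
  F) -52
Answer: A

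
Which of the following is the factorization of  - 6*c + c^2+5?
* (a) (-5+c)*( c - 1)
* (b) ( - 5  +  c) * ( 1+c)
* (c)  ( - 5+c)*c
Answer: a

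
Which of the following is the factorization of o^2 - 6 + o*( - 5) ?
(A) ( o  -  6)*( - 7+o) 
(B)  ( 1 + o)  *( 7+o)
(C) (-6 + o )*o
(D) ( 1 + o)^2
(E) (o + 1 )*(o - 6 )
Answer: E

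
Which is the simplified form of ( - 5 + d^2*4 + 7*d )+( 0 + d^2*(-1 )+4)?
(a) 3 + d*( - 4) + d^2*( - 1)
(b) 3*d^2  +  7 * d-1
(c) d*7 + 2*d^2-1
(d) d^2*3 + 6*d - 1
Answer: b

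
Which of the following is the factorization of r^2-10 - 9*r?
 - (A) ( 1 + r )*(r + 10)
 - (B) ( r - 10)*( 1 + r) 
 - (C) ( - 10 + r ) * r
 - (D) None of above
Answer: B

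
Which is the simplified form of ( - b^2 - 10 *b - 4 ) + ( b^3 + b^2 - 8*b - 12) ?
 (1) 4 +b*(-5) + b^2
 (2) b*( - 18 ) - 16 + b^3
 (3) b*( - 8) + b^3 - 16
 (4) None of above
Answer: 2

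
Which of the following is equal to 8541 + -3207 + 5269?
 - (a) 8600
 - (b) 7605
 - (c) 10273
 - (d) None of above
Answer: d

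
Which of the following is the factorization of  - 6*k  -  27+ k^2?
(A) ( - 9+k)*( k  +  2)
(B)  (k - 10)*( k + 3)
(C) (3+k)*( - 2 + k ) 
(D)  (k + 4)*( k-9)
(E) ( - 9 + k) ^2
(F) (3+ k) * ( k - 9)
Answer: F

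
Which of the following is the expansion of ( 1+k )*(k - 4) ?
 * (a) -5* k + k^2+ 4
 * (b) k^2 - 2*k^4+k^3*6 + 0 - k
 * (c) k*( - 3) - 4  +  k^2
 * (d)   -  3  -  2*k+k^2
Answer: c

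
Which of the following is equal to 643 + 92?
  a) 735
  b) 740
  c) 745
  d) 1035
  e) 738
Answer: a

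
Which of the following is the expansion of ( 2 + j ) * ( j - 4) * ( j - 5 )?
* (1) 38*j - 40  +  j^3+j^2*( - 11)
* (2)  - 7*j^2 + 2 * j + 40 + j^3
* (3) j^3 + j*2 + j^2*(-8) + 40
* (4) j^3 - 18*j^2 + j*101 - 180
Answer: 2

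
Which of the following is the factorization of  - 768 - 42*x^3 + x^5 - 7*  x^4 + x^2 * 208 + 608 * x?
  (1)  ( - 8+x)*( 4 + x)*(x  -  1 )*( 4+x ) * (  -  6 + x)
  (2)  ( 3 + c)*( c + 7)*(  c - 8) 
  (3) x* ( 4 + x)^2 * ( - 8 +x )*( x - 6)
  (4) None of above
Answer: 1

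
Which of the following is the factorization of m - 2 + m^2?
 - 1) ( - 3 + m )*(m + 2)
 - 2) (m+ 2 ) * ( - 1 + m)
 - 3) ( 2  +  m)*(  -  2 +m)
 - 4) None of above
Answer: 2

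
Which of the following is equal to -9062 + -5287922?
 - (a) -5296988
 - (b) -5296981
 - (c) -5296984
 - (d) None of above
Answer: c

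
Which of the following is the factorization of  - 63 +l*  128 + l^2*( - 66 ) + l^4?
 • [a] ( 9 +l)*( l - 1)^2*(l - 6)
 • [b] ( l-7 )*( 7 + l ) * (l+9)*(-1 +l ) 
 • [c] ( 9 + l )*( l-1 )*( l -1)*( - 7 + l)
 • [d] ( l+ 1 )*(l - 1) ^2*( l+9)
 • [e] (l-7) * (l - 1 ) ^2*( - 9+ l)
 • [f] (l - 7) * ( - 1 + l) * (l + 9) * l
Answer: c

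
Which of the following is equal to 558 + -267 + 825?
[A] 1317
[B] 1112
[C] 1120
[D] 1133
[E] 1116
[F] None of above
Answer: E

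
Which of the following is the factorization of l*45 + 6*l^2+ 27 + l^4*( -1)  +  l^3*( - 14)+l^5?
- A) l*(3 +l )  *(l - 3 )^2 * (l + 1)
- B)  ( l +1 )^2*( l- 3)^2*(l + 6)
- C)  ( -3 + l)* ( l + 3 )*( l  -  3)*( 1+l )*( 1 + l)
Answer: C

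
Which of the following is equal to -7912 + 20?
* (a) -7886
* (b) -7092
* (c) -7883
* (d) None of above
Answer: d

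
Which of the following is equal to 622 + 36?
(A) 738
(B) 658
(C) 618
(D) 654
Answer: B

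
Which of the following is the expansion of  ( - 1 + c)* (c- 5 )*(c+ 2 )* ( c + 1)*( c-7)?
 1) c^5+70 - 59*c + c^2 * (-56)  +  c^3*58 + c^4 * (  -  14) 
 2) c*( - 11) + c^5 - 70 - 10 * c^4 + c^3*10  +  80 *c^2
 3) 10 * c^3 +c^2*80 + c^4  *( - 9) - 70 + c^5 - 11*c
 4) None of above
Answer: 2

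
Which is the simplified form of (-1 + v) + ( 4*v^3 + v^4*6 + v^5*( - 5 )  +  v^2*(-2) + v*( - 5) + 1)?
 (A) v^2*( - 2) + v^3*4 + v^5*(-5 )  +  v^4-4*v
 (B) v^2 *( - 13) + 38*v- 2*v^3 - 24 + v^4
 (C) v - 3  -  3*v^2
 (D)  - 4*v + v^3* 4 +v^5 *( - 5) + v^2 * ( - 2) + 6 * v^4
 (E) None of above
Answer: D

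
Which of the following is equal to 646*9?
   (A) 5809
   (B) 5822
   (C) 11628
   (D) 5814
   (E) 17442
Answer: D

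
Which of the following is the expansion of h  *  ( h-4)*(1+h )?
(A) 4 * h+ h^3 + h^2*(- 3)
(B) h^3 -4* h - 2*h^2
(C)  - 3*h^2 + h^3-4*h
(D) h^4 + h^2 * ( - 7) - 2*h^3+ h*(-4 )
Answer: C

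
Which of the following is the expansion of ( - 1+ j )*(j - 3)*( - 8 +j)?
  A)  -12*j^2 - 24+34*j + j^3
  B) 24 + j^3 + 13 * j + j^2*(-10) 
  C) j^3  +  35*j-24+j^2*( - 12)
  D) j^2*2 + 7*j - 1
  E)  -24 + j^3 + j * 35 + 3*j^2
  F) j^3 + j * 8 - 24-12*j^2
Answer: C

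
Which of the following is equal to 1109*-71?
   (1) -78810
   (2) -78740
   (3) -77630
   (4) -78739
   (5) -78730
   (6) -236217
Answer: 4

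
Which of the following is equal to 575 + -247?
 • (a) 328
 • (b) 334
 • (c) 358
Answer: a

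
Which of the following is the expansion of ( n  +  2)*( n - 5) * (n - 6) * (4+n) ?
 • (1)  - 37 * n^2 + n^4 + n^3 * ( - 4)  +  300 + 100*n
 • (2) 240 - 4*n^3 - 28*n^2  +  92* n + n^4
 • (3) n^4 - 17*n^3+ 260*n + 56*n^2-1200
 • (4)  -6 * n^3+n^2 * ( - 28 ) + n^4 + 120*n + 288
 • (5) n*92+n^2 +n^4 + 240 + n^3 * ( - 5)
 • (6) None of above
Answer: 6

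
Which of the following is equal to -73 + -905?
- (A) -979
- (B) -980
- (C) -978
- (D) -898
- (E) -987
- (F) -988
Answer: C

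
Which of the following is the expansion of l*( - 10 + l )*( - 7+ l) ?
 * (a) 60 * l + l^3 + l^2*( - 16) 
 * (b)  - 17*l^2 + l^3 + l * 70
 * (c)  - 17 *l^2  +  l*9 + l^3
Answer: b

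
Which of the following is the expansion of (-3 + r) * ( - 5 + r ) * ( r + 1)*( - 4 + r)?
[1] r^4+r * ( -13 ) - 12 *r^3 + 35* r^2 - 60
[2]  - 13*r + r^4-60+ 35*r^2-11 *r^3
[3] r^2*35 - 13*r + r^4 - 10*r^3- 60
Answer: 2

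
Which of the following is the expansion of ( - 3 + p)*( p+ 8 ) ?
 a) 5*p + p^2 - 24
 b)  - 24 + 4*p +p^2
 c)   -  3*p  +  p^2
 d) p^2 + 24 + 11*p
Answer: a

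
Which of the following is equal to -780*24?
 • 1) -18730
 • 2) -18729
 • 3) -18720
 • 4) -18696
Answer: 3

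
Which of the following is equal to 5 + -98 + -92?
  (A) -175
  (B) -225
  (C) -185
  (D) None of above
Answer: C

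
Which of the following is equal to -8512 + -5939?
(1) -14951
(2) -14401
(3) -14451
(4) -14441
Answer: 3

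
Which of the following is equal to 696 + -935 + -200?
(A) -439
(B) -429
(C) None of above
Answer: A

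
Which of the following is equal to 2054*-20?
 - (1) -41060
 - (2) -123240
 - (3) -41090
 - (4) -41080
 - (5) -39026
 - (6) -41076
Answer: 4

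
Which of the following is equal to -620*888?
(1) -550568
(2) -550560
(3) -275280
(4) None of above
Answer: 2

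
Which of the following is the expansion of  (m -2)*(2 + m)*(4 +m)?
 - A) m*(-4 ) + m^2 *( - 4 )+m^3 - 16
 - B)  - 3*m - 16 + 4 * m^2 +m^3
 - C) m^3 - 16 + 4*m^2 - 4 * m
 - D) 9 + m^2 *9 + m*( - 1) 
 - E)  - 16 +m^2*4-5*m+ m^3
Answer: C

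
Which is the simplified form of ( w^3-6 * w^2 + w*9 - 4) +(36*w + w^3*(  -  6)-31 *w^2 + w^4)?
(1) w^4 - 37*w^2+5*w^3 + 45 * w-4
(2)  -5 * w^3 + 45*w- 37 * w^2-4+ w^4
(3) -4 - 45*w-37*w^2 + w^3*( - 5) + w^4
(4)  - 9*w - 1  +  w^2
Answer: 2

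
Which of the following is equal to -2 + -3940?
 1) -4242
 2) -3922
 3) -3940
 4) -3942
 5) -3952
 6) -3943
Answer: 4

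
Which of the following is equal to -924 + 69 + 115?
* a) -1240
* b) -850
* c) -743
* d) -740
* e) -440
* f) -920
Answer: d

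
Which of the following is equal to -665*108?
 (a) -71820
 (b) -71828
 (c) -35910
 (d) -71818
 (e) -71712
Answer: a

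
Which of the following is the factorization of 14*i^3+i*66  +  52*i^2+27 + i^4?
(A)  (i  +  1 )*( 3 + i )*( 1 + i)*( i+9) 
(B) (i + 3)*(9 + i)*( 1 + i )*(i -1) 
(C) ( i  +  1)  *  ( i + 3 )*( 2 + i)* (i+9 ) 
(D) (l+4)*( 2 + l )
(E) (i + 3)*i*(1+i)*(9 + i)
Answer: A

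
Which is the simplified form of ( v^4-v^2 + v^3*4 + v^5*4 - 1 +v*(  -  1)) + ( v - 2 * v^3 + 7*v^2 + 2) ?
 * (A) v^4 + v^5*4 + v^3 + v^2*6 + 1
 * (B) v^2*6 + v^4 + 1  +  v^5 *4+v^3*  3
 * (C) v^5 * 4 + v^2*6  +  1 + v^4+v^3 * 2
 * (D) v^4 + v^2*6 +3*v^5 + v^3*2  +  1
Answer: C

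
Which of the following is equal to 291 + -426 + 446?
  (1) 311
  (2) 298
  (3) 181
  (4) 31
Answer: 1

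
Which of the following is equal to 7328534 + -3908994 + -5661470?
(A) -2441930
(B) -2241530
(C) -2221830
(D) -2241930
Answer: D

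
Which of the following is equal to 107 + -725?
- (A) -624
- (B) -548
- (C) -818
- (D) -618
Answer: D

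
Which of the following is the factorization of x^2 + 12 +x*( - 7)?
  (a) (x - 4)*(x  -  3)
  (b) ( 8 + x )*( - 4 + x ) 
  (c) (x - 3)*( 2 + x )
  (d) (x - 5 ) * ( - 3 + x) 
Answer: a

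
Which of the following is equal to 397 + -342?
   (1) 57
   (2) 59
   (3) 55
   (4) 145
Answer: 3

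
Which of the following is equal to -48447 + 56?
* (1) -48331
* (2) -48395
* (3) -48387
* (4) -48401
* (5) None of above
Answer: 5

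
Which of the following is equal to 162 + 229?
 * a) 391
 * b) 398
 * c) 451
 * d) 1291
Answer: a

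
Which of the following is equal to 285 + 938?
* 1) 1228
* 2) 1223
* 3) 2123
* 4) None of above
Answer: 2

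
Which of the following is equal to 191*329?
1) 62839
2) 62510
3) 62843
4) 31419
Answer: 1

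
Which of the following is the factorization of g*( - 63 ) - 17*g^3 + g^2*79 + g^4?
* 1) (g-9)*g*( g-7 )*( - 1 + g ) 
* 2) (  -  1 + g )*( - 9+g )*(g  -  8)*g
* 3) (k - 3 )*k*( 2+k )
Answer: 1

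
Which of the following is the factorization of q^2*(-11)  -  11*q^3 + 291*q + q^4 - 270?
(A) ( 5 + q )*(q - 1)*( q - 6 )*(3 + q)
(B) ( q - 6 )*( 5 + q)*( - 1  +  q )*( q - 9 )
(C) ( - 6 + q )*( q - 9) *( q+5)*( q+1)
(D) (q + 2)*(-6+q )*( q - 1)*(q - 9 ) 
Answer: B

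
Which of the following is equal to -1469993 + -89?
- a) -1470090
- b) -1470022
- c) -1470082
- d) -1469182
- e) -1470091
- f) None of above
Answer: c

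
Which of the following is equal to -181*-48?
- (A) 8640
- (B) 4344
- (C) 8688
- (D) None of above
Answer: C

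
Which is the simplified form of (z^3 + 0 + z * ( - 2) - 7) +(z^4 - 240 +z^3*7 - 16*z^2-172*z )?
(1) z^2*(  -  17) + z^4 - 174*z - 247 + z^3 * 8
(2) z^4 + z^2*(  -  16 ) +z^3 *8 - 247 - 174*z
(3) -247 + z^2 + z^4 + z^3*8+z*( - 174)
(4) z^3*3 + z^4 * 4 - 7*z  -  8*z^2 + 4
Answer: 2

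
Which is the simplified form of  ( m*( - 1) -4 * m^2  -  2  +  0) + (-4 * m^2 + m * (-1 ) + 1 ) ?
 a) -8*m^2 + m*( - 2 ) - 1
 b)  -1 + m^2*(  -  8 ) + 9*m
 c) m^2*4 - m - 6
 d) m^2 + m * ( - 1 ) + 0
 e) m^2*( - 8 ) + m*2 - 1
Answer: a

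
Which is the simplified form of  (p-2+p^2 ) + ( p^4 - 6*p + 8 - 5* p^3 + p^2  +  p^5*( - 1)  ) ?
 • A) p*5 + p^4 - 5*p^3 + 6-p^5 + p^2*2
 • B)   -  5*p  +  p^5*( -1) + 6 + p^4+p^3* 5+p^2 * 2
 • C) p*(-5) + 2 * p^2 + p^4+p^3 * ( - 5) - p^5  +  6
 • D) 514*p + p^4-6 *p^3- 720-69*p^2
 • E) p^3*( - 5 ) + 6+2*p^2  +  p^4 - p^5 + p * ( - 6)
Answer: C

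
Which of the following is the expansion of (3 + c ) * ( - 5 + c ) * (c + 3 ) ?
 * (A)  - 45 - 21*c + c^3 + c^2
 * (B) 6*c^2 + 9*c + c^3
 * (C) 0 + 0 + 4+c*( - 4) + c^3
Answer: A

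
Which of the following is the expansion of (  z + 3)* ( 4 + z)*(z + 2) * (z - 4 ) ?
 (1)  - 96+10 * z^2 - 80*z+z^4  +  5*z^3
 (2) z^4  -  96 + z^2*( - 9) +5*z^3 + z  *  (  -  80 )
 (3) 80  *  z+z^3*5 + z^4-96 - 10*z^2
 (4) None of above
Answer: 4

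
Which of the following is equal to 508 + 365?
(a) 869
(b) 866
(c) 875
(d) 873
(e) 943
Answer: d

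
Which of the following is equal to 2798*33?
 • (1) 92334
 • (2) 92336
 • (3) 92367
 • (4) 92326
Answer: 1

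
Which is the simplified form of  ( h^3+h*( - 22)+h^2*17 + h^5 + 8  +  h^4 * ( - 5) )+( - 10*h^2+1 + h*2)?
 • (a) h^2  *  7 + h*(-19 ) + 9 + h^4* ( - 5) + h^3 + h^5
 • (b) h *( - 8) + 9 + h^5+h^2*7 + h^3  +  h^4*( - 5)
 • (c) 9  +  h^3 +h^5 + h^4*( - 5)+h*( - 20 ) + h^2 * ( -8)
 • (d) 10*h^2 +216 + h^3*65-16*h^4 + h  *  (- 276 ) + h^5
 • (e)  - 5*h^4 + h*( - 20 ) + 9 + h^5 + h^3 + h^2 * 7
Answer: e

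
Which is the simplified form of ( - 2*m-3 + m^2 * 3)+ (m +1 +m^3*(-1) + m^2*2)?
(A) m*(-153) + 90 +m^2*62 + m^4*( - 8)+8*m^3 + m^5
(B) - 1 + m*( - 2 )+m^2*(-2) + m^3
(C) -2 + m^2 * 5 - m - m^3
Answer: C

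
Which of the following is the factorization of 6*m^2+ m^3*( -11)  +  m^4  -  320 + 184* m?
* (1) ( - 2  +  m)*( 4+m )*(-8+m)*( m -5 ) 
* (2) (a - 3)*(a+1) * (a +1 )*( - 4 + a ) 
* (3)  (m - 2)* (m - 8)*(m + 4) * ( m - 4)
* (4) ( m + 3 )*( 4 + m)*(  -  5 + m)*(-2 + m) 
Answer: 1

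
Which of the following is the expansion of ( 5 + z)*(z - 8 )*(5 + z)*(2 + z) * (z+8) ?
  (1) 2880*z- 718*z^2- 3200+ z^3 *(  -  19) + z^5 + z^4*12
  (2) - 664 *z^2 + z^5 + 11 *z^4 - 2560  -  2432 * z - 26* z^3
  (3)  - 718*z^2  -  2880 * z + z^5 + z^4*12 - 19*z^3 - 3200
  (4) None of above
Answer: 3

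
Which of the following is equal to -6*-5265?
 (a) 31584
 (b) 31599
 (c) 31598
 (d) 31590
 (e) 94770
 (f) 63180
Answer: d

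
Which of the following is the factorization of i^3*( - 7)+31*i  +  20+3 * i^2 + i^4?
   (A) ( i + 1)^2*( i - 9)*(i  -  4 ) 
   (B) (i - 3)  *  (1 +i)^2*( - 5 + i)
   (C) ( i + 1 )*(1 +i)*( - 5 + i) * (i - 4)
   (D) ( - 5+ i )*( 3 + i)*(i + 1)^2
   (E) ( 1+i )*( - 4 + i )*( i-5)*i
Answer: C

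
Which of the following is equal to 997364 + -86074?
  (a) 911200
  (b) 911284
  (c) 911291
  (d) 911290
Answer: d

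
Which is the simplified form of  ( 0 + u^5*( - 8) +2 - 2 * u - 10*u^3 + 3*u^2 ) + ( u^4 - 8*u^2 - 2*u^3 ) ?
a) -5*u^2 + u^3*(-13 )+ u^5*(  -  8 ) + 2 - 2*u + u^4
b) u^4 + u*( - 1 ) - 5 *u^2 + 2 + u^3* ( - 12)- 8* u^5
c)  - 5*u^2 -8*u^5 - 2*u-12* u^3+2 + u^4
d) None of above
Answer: c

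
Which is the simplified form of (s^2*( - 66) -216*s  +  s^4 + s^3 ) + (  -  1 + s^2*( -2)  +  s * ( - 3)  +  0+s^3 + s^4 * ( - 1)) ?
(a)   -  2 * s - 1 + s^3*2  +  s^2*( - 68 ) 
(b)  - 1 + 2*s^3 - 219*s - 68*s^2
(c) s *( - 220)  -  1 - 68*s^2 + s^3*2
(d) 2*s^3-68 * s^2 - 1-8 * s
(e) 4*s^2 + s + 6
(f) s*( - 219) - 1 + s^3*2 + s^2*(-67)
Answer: b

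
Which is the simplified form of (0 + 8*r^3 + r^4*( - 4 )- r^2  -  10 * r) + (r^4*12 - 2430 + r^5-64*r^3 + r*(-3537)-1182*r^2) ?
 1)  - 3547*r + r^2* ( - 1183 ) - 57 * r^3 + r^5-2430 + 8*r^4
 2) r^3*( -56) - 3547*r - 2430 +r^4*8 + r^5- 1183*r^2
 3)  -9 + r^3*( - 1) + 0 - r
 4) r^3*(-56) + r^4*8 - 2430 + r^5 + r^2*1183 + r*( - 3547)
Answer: 2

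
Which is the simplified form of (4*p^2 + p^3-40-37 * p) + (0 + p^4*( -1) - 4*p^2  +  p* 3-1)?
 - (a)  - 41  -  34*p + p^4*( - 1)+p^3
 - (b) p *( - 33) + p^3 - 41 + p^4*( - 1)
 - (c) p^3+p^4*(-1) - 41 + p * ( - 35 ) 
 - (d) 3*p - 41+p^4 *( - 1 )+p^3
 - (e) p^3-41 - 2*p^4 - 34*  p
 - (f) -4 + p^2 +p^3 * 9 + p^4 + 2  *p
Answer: a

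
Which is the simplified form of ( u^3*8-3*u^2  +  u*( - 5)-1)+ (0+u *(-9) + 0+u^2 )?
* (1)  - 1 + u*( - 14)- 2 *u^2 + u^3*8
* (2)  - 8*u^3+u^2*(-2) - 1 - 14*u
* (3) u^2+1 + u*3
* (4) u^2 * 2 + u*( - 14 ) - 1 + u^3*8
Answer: 1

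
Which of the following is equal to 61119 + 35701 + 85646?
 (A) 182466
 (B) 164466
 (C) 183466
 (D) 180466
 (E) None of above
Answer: A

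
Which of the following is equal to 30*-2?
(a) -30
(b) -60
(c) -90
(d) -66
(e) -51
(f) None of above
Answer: b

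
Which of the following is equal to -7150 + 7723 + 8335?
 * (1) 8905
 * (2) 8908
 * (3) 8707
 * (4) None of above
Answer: 2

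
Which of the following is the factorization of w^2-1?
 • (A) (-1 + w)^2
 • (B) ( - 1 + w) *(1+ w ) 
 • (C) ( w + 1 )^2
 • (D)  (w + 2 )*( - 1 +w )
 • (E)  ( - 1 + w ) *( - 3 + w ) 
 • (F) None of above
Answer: B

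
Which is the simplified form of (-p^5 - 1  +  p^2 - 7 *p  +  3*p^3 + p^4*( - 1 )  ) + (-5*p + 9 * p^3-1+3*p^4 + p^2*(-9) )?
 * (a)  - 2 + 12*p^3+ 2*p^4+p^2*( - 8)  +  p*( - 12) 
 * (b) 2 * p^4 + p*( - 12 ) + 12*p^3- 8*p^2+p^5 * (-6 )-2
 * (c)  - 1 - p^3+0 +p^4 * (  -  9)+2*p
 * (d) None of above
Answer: d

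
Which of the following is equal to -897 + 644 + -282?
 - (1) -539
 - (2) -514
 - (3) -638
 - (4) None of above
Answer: 4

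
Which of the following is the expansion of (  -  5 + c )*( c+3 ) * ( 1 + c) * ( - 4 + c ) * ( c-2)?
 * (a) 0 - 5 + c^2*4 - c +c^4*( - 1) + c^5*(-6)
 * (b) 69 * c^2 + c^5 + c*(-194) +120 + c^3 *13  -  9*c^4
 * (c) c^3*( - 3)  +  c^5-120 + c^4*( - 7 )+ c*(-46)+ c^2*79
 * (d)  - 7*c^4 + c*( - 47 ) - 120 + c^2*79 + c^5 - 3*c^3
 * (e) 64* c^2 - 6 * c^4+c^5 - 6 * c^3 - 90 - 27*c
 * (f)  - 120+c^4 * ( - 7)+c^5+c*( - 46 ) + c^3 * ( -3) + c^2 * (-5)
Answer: c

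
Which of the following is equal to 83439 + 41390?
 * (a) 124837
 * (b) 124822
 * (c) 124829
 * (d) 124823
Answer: c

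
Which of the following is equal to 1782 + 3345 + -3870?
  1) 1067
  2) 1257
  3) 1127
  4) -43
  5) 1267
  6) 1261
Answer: 2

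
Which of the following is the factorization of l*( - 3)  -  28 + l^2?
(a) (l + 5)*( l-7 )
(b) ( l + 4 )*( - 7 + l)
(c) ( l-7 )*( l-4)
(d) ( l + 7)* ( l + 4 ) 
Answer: b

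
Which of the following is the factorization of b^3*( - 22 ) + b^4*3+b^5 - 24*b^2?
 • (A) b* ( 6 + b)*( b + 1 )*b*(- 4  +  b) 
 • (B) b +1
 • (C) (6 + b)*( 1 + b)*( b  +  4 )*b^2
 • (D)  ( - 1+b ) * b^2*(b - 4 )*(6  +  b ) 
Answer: A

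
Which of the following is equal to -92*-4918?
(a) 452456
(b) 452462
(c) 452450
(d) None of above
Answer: a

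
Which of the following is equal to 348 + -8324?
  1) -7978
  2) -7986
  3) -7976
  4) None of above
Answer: 3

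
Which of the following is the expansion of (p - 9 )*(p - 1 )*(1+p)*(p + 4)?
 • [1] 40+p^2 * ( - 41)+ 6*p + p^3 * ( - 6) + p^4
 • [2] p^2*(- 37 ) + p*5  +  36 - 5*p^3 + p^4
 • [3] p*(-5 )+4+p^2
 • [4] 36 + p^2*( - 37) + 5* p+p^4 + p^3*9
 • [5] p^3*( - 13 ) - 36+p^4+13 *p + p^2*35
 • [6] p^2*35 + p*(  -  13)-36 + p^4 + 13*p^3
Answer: 2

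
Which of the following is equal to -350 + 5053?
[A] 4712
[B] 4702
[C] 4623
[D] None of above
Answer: D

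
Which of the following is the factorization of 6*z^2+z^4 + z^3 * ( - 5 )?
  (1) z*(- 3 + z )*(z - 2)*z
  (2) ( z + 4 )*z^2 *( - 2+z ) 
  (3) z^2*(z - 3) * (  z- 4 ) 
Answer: 1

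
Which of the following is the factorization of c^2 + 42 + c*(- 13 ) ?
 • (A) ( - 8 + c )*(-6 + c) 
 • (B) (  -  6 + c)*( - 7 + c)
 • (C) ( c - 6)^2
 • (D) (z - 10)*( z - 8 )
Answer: B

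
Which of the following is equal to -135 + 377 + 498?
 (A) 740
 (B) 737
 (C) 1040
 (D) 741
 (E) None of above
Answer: A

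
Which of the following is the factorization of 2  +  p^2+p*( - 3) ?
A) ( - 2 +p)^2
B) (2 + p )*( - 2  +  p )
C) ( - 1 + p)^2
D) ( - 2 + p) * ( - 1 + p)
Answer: D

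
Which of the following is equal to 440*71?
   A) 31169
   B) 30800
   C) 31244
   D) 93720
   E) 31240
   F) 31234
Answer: E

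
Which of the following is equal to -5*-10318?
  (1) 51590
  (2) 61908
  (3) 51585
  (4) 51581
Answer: 1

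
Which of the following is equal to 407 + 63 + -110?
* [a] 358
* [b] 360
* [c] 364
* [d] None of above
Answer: b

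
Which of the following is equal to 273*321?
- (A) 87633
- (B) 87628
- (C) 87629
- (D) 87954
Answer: A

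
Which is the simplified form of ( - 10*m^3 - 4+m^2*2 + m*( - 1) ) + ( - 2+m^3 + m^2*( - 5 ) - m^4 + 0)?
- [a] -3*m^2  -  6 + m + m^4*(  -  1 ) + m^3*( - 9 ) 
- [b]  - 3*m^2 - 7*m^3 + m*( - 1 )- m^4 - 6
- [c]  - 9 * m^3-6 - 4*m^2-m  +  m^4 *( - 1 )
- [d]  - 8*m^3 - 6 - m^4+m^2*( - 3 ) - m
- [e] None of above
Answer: e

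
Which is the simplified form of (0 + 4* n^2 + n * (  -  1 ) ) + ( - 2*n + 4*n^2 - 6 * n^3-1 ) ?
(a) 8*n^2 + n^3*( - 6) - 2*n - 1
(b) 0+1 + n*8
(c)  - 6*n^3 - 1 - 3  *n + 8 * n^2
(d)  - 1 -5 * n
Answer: c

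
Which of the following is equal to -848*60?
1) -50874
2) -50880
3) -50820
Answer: 2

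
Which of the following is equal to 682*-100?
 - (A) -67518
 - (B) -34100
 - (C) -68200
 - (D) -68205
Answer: C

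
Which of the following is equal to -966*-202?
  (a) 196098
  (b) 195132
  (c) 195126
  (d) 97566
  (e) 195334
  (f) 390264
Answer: b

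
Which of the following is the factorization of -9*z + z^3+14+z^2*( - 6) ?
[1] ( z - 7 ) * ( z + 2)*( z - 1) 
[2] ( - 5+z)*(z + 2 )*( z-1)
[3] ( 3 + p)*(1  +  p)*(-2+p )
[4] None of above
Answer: 1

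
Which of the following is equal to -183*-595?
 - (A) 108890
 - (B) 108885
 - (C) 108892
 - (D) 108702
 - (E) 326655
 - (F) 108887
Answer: B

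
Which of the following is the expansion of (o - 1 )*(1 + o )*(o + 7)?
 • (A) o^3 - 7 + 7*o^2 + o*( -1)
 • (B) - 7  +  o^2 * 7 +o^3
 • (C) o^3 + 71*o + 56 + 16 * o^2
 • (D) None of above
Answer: A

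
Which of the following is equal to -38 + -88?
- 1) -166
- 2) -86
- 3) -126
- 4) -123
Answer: 3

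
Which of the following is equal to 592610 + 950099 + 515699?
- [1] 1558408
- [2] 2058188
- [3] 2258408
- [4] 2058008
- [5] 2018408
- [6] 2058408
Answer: 6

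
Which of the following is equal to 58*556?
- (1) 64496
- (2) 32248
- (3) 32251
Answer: 2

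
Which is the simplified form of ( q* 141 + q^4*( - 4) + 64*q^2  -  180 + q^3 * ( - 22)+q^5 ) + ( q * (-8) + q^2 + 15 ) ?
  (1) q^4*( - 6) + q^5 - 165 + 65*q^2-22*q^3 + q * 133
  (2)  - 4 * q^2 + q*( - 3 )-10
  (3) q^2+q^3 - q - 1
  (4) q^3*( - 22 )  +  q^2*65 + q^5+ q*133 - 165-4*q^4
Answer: 4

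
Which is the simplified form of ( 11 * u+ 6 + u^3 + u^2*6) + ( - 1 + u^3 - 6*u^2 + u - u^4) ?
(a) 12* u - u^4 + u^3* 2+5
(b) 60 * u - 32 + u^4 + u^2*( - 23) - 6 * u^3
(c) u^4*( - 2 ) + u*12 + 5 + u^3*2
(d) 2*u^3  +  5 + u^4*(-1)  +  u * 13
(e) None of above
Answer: a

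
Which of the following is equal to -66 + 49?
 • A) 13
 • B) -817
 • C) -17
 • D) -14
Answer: C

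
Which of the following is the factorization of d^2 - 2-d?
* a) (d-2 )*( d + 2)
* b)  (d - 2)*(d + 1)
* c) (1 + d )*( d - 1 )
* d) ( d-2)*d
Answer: b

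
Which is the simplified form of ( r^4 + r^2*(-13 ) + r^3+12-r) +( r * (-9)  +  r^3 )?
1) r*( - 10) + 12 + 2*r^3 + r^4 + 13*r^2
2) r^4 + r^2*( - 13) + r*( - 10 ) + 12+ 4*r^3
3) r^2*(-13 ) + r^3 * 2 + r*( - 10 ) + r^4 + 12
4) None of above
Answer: 3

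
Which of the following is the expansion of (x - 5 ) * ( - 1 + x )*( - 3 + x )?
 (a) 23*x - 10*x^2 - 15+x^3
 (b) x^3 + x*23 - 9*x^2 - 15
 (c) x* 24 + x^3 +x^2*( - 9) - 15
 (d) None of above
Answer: b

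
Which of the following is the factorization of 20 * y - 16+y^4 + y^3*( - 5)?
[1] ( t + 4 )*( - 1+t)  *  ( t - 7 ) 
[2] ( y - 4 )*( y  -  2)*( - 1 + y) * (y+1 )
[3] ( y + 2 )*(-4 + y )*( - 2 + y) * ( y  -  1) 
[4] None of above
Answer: 3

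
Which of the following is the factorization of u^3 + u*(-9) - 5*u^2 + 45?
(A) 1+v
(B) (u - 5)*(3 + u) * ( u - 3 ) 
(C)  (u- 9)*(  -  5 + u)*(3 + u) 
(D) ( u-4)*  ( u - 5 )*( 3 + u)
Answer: B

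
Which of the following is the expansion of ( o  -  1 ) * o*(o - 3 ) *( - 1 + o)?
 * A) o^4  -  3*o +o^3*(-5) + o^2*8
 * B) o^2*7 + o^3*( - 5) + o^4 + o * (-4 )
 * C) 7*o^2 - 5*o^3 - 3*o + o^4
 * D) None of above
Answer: C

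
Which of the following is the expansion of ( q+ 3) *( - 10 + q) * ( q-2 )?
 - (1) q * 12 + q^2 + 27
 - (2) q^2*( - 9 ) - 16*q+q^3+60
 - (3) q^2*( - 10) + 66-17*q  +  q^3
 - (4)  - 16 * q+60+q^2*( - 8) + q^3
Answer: 2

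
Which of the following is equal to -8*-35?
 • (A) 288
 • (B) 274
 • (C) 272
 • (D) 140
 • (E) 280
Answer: E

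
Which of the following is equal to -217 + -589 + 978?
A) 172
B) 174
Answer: A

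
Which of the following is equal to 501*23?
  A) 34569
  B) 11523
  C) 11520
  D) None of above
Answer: B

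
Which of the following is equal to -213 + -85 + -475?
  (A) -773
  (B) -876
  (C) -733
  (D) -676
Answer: A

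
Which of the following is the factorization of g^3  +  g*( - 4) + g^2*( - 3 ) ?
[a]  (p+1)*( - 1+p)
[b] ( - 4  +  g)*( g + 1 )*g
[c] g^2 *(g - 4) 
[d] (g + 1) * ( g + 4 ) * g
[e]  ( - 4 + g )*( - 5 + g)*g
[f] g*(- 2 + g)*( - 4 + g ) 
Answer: b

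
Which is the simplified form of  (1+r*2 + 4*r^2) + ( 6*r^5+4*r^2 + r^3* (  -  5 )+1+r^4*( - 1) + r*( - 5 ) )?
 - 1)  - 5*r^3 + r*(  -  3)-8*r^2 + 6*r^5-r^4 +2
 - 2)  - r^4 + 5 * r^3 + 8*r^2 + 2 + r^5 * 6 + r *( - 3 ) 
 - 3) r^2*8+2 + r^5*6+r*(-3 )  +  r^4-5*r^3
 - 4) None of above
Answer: 4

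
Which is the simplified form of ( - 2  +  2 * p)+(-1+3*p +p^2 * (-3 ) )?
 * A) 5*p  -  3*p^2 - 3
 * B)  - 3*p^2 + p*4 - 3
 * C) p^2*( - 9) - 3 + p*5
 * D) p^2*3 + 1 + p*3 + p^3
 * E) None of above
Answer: A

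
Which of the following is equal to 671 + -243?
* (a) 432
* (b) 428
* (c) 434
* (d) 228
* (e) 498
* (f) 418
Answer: b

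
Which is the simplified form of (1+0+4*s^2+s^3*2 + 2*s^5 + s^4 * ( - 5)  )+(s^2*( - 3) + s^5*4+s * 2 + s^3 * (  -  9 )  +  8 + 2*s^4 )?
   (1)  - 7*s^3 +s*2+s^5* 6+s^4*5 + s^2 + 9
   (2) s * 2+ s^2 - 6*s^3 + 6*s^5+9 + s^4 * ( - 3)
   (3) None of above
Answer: 3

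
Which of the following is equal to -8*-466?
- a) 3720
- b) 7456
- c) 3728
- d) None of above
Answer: c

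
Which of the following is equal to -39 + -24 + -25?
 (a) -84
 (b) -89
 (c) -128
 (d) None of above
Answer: d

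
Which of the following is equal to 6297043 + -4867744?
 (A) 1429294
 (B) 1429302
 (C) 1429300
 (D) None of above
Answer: D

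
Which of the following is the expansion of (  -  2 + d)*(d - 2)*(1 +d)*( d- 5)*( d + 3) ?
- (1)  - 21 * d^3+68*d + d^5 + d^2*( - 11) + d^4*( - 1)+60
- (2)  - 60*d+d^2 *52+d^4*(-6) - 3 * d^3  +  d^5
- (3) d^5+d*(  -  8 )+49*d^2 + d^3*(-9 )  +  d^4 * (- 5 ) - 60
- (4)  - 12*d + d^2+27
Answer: 3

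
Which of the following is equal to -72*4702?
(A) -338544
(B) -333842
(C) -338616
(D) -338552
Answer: A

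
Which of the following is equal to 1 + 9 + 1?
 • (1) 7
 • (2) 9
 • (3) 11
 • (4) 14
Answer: 3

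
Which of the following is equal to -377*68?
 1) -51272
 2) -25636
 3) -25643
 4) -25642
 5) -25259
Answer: 2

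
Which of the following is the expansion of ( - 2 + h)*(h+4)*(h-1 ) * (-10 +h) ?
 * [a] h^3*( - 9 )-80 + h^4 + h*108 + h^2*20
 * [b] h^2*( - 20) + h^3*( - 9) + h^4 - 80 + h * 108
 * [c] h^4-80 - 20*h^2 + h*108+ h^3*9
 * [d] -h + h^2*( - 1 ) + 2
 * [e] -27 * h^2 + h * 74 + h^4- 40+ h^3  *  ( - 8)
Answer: b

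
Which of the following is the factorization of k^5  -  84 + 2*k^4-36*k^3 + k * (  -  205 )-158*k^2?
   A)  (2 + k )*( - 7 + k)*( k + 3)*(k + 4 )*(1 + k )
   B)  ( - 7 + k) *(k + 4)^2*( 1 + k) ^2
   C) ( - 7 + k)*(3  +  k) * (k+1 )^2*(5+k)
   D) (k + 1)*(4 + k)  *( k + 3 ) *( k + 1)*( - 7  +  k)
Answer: D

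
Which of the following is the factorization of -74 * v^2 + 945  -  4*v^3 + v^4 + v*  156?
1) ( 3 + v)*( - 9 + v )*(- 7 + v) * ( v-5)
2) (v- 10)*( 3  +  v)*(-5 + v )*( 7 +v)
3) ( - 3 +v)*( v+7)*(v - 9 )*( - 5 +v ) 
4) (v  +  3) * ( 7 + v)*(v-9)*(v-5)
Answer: 4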